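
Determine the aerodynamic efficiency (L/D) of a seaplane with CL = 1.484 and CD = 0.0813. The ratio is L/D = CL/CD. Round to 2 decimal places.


Step 1: L/D = CL / CD = 1.484 / 0.0813
Step 2: L/D = 18.25

18.25


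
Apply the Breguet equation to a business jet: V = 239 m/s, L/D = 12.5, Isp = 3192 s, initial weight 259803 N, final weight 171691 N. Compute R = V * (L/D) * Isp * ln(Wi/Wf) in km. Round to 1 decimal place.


Step 1: Coefficient = V * (L/D) * Isp = 239 * 12.5 * 3192 = 9536100.0 m
Step 2: Wi/Wf = 259803 / 171691 = 1.513201
Step 3: ln(1.513201) = 0.414227
Step 4: R = 9536100.0 * 0.414227 = 3950113.0 m = 3950.1 km

3950.1


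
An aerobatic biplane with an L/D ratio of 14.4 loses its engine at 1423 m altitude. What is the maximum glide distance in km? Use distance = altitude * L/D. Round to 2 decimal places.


Step 1: Glide distance = altitude * L/D = 1423 * 14.4 = 20491.2 m
Step 2: Convert to km: 20491.2 / 1000 = 20.49 km

20.49


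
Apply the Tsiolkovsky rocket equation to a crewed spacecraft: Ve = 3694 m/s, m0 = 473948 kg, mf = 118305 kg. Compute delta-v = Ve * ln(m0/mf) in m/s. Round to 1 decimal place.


Step 1: Mass ratio m0/mf = 473948 / 118305 = 4.006154
Step 2: ln(4.006154) = 1.387832
Step 3: delta-v = 3694 * 1.387832 = 5126.6 m/s

5126.6


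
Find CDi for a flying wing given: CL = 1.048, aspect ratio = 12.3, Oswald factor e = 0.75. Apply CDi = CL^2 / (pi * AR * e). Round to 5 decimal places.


Step 1: CL^2 = 1.048^2 = 1.098304
Step 2: pi * AR * e = 3.14159 * 12.3 * 0.75 = 28.981192
Step 3: CDi = 1.098304 / 28.981192 = 0.03790

0.03790


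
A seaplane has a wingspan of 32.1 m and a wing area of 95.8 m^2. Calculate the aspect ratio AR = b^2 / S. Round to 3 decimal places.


Step 1: b^2 = 32.1^2 = 1030.41
Step 2: AR = 1030.41 / 95.8 = 10.756

10.756


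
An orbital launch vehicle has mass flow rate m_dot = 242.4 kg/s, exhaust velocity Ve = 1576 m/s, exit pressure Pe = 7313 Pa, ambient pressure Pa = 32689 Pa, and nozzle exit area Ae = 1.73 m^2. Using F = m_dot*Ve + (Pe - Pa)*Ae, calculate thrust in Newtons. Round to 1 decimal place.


Step 1: Momentum thrust = m_dot * Ve = 242.4 * 1576 = 382022.4 N
Step 2: Pressure thrust = (Pe - Pa) * Ae = (7313 - 32689) * 1.73 = -43900.48 N
Step 3: Total thrust F = 382022.4 + -43900.48 = 338121.9 N

338121.9


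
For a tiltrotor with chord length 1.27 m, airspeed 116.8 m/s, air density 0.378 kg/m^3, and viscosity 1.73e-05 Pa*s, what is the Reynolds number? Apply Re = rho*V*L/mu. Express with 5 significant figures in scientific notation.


Step 1: Numerator = rho * V * L = 0.378 * 116.8 * 1.27 = 56.071008
Step 2: Re = 56.071008 / 1.73e-05
Step 3: Re = 3.2411e+06

3.2411e+06


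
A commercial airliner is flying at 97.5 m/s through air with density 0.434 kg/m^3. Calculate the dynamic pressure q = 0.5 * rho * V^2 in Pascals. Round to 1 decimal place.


Step 1: V^2 = 97.5^2 = 9506.25
Step 2: q = 0.5 * 0.434 * 9506.25
Step 3: q = 2062.9 Pa

2062.9


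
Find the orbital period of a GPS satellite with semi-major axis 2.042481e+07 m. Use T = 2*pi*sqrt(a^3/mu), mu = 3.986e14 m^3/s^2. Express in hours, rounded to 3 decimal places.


Step 1: a^3 / mu = 8.520676e+21 / 3.986e14 = 2.137651e+07
Step 2: sqrt(2.137651e+07) = 4623.4737 s
Step 3: T = 2*pi * 4623.4737 = 29050.14 s
Step 4: T in hours = 29050.14 / 3600 = 8.069 hours

8.069


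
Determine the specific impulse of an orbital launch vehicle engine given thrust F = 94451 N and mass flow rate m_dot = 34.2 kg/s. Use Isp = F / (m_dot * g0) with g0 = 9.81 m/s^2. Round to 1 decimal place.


Step 1: m_dot * g0 = 34.2 * 9.81 = 335.5
Step 2: Isp = 94451 / 335.5 = 281.5 s

281.5


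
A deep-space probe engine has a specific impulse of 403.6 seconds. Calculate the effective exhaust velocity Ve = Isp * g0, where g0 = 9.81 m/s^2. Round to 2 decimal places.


Step 1: Ve = Isp * g0 = 403.6 * 9.81
Step 2: Ve = 3959.32 m/s

3959.32


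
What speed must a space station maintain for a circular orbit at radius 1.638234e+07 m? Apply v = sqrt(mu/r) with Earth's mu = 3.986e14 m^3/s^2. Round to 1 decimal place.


Step 1: mu / r = 3.986e14 / 1.638234e+07 = 24331078.4662
Step 2: v = sqrt(24331078.4662) = 4932.7 m/s

4932.7


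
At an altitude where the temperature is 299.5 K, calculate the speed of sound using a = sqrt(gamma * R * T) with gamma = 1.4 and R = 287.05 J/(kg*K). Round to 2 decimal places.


Step 1: gamma * R * T = 1.4 * 287.05 * 299.5 = 120360.065
Step 2: a = sqrt(120360.065) = 346.93 m/s

346.93


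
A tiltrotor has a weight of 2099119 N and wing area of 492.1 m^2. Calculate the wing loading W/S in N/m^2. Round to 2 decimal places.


Step 1: Wing loading = W / S = 2099119 / 492.1
Step 2: Wing loading = 4265.64 N/m^2

4265.64


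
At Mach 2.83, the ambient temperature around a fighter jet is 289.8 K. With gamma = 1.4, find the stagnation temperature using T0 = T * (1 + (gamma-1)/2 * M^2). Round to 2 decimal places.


Step 1: (gamma-1)/2 = 0.2
Step 2: M^2 = 8.0089
Step 3: 1 + 0.2 * 8.0089 = 2.60178
Step 4: T0 = 289.8 * 2.60178 = 754.00 K

754.00


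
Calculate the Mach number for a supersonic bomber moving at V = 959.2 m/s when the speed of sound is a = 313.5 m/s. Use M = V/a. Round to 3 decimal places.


Step 1: M = V / a = 959.2 / 313.5
Step 2: M = 3.060

3.060


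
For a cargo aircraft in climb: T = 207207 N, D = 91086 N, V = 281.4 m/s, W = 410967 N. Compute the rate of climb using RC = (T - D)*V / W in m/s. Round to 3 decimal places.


Step 1: Excess thrust = T - D = 207207 - 91086 = 116121 N
Step 2: Excess power = 116121 * 281.4 = 32676449.4 W
Step 3: RC = 32676449.4 / 410967 = 79.511 m/s

79.511


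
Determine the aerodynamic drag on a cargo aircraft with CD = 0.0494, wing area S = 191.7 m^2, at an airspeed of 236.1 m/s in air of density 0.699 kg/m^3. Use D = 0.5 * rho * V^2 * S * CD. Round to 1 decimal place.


Step 1: Dynamic pressure q = 0.5 * 0.699 * 236.1^2 = 19482.2519 Pa
Step 2: Drag D = q * S * CD = 19482.2519 * 191.7 * 0.0494
Step 3: D = 184496.5 N

184496.5


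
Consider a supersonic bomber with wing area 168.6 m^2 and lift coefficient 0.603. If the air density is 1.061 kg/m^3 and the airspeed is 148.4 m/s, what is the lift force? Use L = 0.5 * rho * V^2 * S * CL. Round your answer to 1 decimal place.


Step 1: Calculate dynamic pressure q = 0.5 * 1.061 * 148.4^2 = 0.5 * 1.061 * 22022.56 = 11682.9681 Pa
Step 2: Multiply by wing area and lift coefficient: L = 11682.9681 * 168.6 * 0.603
Step 3: L = 1969748.4183 * 0.603 = 1187758.3 N

1187758.3


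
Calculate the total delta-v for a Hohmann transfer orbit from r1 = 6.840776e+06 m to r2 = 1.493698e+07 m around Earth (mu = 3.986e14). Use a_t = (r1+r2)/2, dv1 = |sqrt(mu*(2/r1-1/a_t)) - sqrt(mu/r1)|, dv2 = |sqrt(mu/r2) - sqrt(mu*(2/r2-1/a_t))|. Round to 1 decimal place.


Step 1: Transfer semi-major axis a_t = (6.840776e+06 + 1.493698e+07) / 2 = 1.088888e+07 m
Step 2: v1 (circular at r1) = sqrt(mu/r1) = 7633.36 m/s
Step 3: v_t1 = sqrt(mu*(2/r1 - 1/a_t)) = 8940.38 m/s
Step 4: dv1 = |8940.38 - 7633.36| = 1307.01 m/s
Step 5: v2 (circular at r2) = 5165.8 m/s, v_t2 = 4094.48 m/s
Step 6: dv2 = |5165.8 - 4094.48| = 1071.32 m/s
Step 7: Total delta-v = 1307.01 + 1071.32 = 2378.3 m/s

2378.3


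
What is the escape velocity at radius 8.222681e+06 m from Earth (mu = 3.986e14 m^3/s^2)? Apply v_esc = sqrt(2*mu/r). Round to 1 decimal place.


Step 1: 2*mu/r = 2 * 3.986e14 / 8.222681e+06 = 96951347.1336
Step 2: v_esc = sqrt(96951347.1336) = 9846.4 m/s

9846.4


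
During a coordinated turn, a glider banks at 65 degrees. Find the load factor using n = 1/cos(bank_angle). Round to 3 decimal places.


Step 1: Convert 65 degrees to radians = 1.134464
Step 2: cos(65 deg) = 0.422618
Step 3: n = 1 / 0.422618 = 2.366

2.366


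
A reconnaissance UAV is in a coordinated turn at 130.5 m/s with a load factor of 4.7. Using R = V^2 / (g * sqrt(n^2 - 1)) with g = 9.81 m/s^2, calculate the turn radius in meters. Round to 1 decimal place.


Step 1: V^2 = 130.5^2 = 17030.25
Step 2: n^2 - 1 = 4.7^2 - 1 = 21.09
Step 3: sqrt(21.09) = 4.592385
Step 4: R = 17030.25 / (9.81 * 4.592385) = 378.0 m

378.0


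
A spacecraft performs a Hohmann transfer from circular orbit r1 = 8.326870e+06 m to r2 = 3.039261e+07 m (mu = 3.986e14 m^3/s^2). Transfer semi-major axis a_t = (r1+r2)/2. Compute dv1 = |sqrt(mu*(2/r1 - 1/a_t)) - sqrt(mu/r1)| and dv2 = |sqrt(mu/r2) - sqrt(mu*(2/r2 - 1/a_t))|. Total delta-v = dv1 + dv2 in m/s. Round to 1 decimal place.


Step 1: Transfer semi-major axis a_t = (8.326870e+06 + 3.039261e+07) / 2 = 1.935974e+07 m
Step 2: v1 (circular at r1) = sqrt(mu/r1) = 6918.75 m/s
Step 3: v_t1 = sqrt(mu*(2/r1 - 1/a_t)) = 8668.86 m/s
Step 4: dv1 = |8668.86 - 6918.75| = 1750.11 m/s
Step 5: v2 (circular at r2) = 3621.47 m/s, v_t2 = 2375.07 m/s
Step 6: dv2 = |3621.47 - 2375.07| = 1246.4 m/s
Step 7: Total delta-v = 1750.11 + 1246.4 = 2996.5 m/s

2996.5


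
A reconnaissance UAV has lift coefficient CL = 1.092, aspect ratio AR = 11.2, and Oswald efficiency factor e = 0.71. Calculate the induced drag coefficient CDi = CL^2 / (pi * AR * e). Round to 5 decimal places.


Step 1: CL^2 = 1.092^2 = 1.192464
Step 2: pi * AR * e = 3.14159 * 11.2 * 0.71 = 24.981945
Step 3: CDi = 1.192464 / 24.981945 = 0.04773

0.04773


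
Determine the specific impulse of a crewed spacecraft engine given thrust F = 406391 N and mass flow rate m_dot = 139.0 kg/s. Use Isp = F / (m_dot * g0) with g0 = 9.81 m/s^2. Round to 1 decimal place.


Step 1: m_dot * g0 = 139.0 * 9.81 = 1363.59
Step 2: Isp = 406391 / 1363.59 = 298.0 s

298.0


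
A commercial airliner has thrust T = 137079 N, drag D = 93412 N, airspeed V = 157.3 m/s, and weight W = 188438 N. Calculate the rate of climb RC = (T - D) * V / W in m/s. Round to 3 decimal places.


Step 1: Excess thrust = T - D = 137079 - 93412 = 43667 N
Step 2: Excess power = 43667 * 157.3 = 6868819.1 W
Step 3: RC = 6868819.1 / 188438 = 36.451 m/s

36.451


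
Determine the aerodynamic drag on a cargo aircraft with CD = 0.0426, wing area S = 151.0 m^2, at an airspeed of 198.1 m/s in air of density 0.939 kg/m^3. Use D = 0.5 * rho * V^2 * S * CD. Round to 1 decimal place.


Step 1: Dynamic pressure q = 0.5 * 0.939 * 198.1^2 = 18424.8749 Pa
Step 2: Drag D = q * S * CD = 18424.8749 * 151.0 * 0.0426
Step 3: D = 118519.9 N

118519.9


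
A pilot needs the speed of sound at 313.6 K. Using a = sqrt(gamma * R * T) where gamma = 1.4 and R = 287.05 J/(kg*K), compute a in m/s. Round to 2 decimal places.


Step 1: gamma * R * T = 1.4 * 287.05 * 313.6 = 126026.432
Step 2: a = sqrt(126026.432) = 355.00 m/s

355.00


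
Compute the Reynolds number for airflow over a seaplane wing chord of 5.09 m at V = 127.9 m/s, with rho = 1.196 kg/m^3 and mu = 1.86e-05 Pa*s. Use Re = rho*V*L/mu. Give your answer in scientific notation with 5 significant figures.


Step 1: Numerator = rho * V * L = 1.196 * 127.9 * 5.09 = 778.609156
Step 2: Re = 778.609156 / 1.86e-05
Step 3: Re = 4.1861e+07

4.1861e+07


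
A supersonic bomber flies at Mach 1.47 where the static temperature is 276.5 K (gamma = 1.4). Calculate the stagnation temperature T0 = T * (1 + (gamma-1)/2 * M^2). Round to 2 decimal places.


Step 1: (gamma-1)/2 = 0.2
Step 2: M^2 = 2.1609
Step 3: 1 + 0.2 * 2.1609 = 1.43218
Step 4: T0 = 276.5 * 1.43218 = 396.00 K

396.00


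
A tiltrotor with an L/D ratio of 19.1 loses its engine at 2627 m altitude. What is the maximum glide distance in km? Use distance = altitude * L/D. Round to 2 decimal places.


Step 1: Glide distance = altitude * L/D = 2627 * 19.1 = 50175.7 m
Step 2: Convert to km: 50175.7 / 1000 = 50.18 km

50.18


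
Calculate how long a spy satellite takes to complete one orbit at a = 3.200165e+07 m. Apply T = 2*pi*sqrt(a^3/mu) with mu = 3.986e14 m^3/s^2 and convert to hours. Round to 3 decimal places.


Step 1: a^3 / mu = 3.277307e+22 / 3.986e14 = 8.222044e+07
Step 2: sqrt(8.222044e+07) = 9067.549 s
Step 3: T = 2*pi * 9067.549 = 56973.09 s
Step 4: T in hours = 56973.09 / 3600 = 15.826 hours

15.826


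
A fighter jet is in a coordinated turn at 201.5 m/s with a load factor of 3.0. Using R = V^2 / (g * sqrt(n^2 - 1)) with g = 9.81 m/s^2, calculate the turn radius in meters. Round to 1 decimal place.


Step 1: V^2 = 201.5^2 = 40602.25
Step 2: n^2 - 1 = 3.0^2 - 1 = 8.0
Step 3: sqrt(8.0) = 2.828427
Step 4: R = 40602.25 / (9.81 * 2.828427) = 1463.3 m

1463.3


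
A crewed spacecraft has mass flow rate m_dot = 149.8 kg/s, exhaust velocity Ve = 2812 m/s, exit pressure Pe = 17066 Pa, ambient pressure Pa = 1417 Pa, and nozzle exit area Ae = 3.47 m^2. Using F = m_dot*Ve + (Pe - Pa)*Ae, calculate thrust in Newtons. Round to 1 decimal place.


Step 1: Momentum thrust = m_dot * Ve = 149.8 * 2812 = 421237.6 N
Step 2: Pressure thrust = (Pe - Pa) * Ae = (17066 - 1417) * 3.47 = 54302.03 N
Step 3: Total thrust F = 421237.6 + 54302.03 = 475539.6 N

475539.6


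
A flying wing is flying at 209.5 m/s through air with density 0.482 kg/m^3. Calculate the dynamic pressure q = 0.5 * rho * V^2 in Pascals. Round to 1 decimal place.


Step 1: V^2 = 209.5^2 = 43890.25
Step 2: q = 0.5 * 0.482 * 43890.25
Step 3: q = 10577.6 Pa

10577.6


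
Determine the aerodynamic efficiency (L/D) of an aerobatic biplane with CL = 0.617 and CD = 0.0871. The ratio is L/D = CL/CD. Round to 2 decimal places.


Step 1: L/D = CL / CD = 0.617 / 0.0871
Step 2: L/D = 7.08

7.08


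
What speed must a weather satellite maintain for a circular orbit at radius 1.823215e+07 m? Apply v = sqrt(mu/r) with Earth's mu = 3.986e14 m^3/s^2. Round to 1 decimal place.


Step 1: mu / r = 3.986e14 / 1.823215e+07 = 21862479.192
Step 2: v = sqrt(21862479.192) = 4675.7 m/s

4675.7


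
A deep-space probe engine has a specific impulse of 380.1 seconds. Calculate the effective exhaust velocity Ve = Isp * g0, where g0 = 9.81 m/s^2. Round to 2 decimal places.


Step 1: Ve = Isp * g0 = 380.1 * 9.81
Step 2: Ve = 3728.78 m/s

3728.78


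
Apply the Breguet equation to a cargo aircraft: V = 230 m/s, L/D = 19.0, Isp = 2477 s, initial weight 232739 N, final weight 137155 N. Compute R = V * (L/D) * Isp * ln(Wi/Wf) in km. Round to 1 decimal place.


Step 1: Coefficient = V * (L/D) * Isp = 230 * 19.0 * 2477 = 10824490.0 m
Step 2: Wi/Wf = 232739 / 137155 = 1.696905
Step 3: ln(1.696905) = 0.528806
Step 4: R = 10824490.0 * 0.528806 = 5724055.1 m = 5724.1 km

5724.1


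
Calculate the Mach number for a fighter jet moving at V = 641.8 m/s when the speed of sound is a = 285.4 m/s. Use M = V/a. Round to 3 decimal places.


Step 1: M = V / a = 641.8 / 285.4
Step 2: M = 2.249

2.249


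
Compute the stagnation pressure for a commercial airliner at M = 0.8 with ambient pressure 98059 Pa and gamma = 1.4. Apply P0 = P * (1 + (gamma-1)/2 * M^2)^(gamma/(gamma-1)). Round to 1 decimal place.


Step 1: (gamma-1)/2 * M^2 = 0.2 * 0.64 = 0.128
Step 2: 1 + 0.128 = 1.128
Step 3: Exponent gamma/(gamma-1) = 3.5
Step 4: P0 = 98059 * 1.128^3.5 = 149475.3 Pa

149475.3


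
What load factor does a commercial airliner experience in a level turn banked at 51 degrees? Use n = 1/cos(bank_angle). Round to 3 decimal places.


Step 1: Convert 51 degrees to radians = 0.890118
Step 2: cos(51 deg) = 0.62932
Step 3: n = 1 / 0.62932 = 1.589

1.589


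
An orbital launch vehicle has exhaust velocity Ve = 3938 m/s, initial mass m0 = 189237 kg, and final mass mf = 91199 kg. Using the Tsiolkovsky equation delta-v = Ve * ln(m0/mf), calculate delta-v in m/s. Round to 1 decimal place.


Step 1: Mass ratio m0/mf = 189237 / 91199 = 2.07499
Step 2: ln(2.07499) = 0.729956
Step 3: delta-v = 3938 * 0.729956 = 2874.6 m/s

2874.6


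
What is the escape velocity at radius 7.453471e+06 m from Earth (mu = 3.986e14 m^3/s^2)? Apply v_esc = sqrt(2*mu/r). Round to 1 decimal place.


Step 1: 2*mu/r = 2 * 3.986e14 / 7.453471e+06 = 106956879.5532
Step 2: v_esc = sqrt(106956879.5532) = 10342.0 m/s

10342.0


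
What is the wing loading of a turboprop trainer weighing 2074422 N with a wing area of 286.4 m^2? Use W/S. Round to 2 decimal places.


Step 1: Wing loading = W / S = 2074422 / 286.4
Step 2: Wing loading = 7243.09 N/m^2

7243.09


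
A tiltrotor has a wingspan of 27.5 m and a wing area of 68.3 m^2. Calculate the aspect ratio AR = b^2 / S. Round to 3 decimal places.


Step 1: b^2 = 27.5^2 = 756.25
Step 2: AR = 756.25 / 68.3 = 11.072

11.072


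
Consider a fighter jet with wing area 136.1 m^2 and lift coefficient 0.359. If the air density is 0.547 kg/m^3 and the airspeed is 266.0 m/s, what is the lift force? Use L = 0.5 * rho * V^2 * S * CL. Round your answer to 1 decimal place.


Step 1: Calculate dynamic pressure q = 0.5 * 0.547 * 266.0^2 = 0.5 * 0.547 * 70756.0 = 19351.766 Pa
Step 2: Multiply by wing area and lift coefficient: L = 19351.766 * 136.1 * 0.359
Step 3: L = 2633775.3526 * 0.359 = 945525.4 N

945525.4


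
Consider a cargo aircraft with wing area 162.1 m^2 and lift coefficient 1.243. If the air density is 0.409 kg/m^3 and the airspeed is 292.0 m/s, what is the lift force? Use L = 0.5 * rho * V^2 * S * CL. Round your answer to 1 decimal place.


Step 1: Calculate dynamic pressure q = 0.5 * 0.409 * 292.0^2 = 0.5 * 0.409 * 85264.0 = 17436.488 Pa
Step 2: Multiply by wing area and lift coefficient: L = 17436.488 * 162.1 * 1.243
Step 3: L = 2826454.7048 * 1.243 = 3513283.2 N

3513283.2


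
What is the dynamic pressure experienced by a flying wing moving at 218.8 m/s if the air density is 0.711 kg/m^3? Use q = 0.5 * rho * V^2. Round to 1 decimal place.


Step 1: V^2 = 218.8^2 = 47873.44
Step 2: q = 0.5 * 0.711 * 47873.44
Step 3: q = 17019.0 Pa

17019.0


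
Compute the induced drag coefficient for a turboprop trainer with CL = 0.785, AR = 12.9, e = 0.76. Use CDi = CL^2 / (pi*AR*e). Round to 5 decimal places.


Step 1: CL^2 = 0.785^2 = 0.616225
Step 2: pi * AR * e = 3.14159 * 12.9 * 0.76 = 30.800174
Step 3: CDi = 0.616225 / 30.800174 = 0.02001

0.02001


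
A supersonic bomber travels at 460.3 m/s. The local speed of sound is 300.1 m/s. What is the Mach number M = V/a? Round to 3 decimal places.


Step 1: M = V / a = 460.3 / 300.1
Step 2: M = 1.534

1.534


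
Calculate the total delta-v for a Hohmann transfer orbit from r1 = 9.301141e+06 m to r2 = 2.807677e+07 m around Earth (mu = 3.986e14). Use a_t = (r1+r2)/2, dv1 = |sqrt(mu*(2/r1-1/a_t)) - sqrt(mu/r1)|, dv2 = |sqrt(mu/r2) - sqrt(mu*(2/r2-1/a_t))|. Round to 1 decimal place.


Step 1: Transfer semi-major axis a_t = (9.301141e+06 + 2.807677e+07) / 2 = 1.868896e+07 m
Step 2: v1 (circular at r1) = sqrt(mu/r1) = 6546.37 m/s
Step 3: v_t1 = sqrt(mu*(2/r1 - 1/a_t)) = 8023.83 m/s
Step 4: dv1 = |8023.83 - 6546.37| = 1477.46 m/s
Step 5: v2 (circular at r2) = 3767.86 m/s, v_t2 = 2658.1 m/s
Step 6: dv2 = |3767.86 - 2658.1| = 1109.77 m/s
Step 7: Total delta-v = 1477.46 + 1109.77 = 2587.2 m/s

2587.2


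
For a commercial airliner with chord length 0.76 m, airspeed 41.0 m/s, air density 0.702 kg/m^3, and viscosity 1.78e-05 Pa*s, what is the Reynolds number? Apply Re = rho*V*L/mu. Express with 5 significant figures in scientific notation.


Step 1: Numerator = rho * V * L = 0.702 * 41.0 * 0.76 = 21.87432
Step 2: Re = 21.87432 / 1.78e-05
Step 3: Re = 1.2289e+06

1.2289e+06


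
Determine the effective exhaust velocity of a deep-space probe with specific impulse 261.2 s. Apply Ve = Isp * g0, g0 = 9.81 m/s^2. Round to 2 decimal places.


Step 1: Ve = Isp * g0 = 261.2 * 9.81
Step 2: Ve = 2562.37 m/s

2562.37


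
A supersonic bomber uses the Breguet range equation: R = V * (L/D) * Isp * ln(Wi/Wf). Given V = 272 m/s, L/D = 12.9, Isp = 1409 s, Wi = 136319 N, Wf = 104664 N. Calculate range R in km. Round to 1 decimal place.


Step 1: Coefficient = V * (L/D) * Isp = 272 * 12.9 * 1409 = 4943899.2 m
Step 2: Wi/Wf = 136319 / 104664 = 1.302444
Step 3: ln(1.302444) = 0.264243
Step 4: R = 4943899.2 * 0.264243 = 1306388.3 m = 1306.4 km

1306.4


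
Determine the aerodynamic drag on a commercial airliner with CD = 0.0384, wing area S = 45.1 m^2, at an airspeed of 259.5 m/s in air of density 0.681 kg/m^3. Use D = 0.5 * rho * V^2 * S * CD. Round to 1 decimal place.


Step 1: Dynamic pressure q = 0.5 * 0.681 * 259.5^2 = 22929.3551 Pa
Step 2: Drag D = q * S * CD = 22929.3551 * 45.1 * 0.0384
Step 3: D = 39710.0 N

39710.0


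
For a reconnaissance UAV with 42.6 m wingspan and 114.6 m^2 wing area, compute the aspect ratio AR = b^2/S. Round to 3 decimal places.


Step 1: b^2 = 42.6^2 = 1814.76
Step 2: AR = 1814.76 / 114.6 = 15.836

15.836


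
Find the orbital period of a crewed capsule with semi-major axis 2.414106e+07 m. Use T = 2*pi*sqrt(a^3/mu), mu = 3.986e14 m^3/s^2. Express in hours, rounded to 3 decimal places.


Step 1: a^3 / mu = 1.406919e+22 / 3.986e14 = 3.529651e+07
Step 2: sqrt(3.529651e+07) = 5941.0862 s
Step 3: T = 2*pi * 5941.0862 = 37328.95 s
Step 4: T in hours = 37328.95 / 3600 = 10.369 hours

10.369


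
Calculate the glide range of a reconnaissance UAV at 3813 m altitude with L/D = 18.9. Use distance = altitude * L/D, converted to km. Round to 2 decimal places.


Step 1: Glide distance = altitude * L/D = 3813 * 18.9 = 72065.7 m
Step 2: Convert to km: 72065.7 / 1000 = 72.07 km

72.07


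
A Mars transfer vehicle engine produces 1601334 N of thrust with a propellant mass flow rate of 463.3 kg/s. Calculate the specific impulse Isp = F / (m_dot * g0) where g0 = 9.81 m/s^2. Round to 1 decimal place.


Step 1: m_dot * g0 = 463.3 * 9.81 = 4544.97
Step 2: Isp = 1601334 / 4544.97 = 352.3 s

352.3


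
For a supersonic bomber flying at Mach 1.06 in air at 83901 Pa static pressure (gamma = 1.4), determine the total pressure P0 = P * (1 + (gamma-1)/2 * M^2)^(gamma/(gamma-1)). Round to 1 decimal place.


Step 1: (gamma-1)/2 * M^2 = 0.2 * 1.1236 = 0.22472
Step 2: 1 + 0.22472 = 1.22472
Step 3: Exponent gamma/(gamma-1) = 3.5
Step 4: P0 = 83901 * 1.22472^3.5 = 170567.4 Pa

170567.4


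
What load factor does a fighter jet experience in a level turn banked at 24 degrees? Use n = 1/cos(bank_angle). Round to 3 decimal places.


Step 1: Convert 24 degrees to radians = 0.418879
Step 2: cos(24 deg) = 0.913545
Step 3: n = 1 / 0.913545 = 1.095

1.095


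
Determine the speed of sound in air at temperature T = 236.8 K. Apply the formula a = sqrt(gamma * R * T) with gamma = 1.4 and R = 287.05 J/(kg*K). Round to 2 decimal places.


Step 1: gamma * R * T = 1.4 * 287.05 * 236.8 = 95162.816
Step 2: a = sqrt(95162.816) = 308.48 m/s

308.48


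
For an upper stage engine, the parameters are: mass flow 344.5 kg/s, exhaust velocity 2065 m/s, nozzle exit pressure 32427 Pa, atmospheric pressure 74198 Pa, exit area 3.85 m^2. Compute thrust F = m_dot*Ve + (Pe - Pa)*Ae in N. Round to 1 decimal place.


Step 1: Momentum thrust = m_dot * Ve = 344.5 * 2065 = 711392.5 N
Step 2: Pressure thrust = (Pe - Pa) * Ae = (32427 - 74198) * 3.85 = -160818.35 N
Step 3: Total thrust F = 711392.5 + -160818.35 = 550574.2 N

550574.2


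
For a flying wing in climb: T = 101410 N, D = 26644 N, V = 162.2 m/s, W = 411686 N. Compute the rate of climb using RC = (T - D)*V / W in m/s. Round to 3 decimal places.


Step 1: Excess thrust = T - D = 101410 - 26644 = 74766 N
Step 2: Excess power = 74766 * 162.2 = 12127045.2 W
Step 3: RC = 12127045.2 / 411686 = 29.457 m/s

29.457


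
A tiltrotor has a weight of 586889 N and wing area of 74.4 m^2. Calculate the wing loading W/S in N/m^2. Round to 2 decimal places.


Step 1: Wing loading = W / S = 586889 / 74.4
Step 2: Wing loading = 7888.29 N/m^2

7888.29


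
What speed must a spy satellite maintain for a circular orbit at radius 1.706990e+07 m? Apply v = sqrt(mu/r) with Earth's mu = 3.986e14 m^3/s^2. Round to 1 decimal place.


Step 1: mu / r = 3.986e14 / 1.706990e+07 = 23351044.8216
Step 2: v = sqrt(23351044.8216) = 4832.3 m/s

4832.3


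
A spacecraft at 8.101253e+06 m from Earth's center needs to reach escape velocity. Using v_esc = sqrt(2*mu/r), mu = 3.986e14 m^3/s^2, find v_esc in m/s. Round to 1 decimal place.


Step 1: 2*mu/r = 2 * 3.986e14 / 8.101253e+06 = 98404530.7559
Step 2: v_esc = sqrt(98404530.7559) = 9919.9 m/s

9919.9


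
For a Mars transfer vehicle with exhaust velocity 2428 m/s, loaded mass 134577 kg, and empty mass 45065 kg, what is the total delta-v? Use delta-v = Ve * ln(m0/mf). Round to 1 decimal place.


Step 1: Mass ratio m0/mf = 134577 / 45065 = 2.986286
Step 2: ln(2.986286) = 1.094031
Step 3: delta-v = 2428 * 1.094031 = 2656.3 m/s

2656.3


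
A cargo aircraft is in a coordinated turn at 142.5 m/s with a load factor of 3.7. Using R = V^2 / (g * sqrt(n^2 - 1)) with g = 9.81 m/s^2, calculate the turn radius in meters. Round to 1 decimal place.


Step 1: V^2 = 142.5^2 = 20306.25
Step 2: n^2 - 1 = 3.7^2 - 1 = 12.69
Step 3: sqrt(12.69) = 3.562303
Step 4: R = 20306.25 / (9.81 * 3.562303) = 581.1 m

581.1


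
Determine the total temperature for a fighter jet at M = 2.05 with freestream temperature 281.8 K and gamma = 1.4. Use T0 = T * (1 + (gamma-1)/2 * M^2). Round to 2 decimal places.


Step 1: (gamma-1)/2 = 0.2
Step 2: M^2 = 4.2025
Step 3: 1 + 0.2 * 4.2025 = 1.8405
Step 4: T0 = 281.8 * 1.8405 = 518.65 K

518.65


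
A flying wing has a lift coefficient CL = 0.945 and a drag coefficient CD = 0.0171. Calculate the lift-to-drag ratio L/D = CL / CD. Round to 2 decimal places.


Step 1: L/D = CL / CD = 0.945 / 0.0171
Step 2: L/D = 55.26

55.26


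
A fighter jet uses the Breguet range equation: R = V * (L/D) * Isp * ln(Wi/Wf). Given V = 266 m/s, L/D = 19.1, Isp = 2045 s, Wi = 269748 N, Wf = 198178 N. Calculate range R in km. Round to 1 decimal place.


Step 1: Coefficient = V * (L/D) * Isp = 266 * 19.1 * 2045 = 10389827.0 m
Step 2: Wi/Wf = 269748 / 198178 = 1.36114
Step 3: ln(1.36114) = 0.308323
Step 4: R = 10389827.0 * 0.308323 = 3203418.2 m = 3203.4 km

3203.4


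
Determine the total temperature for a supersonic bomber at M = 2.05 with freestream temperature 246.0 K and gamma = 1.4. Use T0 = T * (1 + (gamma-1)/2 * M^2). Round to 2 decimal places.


Step 1: (gamma-1)/2 = 0.2
Step 2: M^2 = 4.2025
Step 3: 1 + 0.2 * 4.2025 = 1.8405
Step 4: T0 = 246.0 * 1.8405 = 452.76 K

452.76


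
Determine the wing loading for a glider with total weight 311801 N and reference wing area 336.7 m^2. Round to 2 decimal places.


Step 1: Wing loading = W / S = 311801 / 336.7
Step 2: Wing loading = 926.05 N/m^2

926.05


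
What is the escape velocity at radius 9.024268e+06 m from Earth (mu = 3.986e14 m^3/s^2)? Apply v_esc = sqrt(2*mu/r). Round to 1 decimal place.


Step 1: 2*mu/r = 2 * 3.986e14 / 9.024268e+06 = 88339575.0215
Step 2: v_esc = sqrt(88339575.0215) = 9398.9 m/s

9398.9


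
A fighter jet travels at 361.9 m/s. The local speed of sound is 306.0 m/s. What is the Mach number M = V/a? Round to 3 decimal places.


Step 1: M = V / a = 361.9 / 306.0
Step 2: M = 1.183

1.183


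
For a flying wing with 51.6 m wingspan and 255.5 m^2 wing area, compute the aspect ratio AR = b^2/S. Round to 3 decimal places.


Step 1: b^2 = 51.6^2 = 2662.56
Step 2: AR = 2662.56 / 255.5 = 10.421

10.421


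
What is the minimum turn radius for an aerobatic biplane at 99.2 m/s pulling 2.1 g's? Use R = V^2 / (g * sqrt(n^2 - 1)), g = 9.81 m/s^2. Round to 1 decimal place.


Step 1: V^2 = 99.2^2 = 9840.64
Step 2: n^2 - 1 = 2.1^2 - 1 = 3.41
Step 3: sqrt(3.41) = 1.846619
Step 4: R = 9840.64 / (9.81 * 1.846619) = 543.2 m

543.2


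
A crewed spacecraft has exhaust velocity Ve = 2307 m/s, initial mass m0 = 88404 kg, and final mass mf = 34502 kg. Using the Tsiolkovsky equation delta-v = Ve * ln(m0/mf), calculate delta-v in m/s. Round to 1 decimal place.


Step 1: Mass ratio m0/mf = 88404 / 34502 = 2.562286
Step 2: ln(2.562286) = 0.9409
Step 3: delta-v = 2307 * 0.9409 = 2170.7 m/s

2170.7


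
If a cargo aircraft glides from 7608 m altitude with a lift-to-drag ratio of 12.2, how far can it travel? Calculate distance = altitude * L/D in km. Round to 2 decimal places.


Step 1: Glide distance = altitude * L/D = 7608 * 12.2 = 92817.6 m
Step 2: Convert to km: 92817.6 / 1000 = 92.82 km

92.82


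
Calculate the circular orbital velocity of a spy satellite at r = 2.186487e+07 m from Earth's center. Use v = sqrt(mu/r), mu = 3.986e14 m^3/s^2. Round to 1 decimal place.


Step 1: mu / r = 3.986e14 / 2.186487e+07 = 18230156.4107
Step 2: v = sqrt(18230156.4107) = 4269.7 m/s

4269.7


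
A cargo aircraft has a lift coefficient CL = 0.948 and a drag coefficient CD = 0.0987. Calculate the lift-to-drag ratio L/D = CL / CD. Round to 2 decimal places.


Step 1: L/D = CL / CD = 0.948 / 0.0987
Step 2: L/D = 9.60

9.60


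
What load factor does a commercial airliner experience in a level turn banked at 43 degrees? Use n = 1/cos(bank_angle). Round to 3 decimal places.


Step 1: Convert 43 degrees to radians = 0.750492
Step 2: cos(43 deg) = 0.731354
Step 3: n = 1 / 0.731354 = 1.367

1.367


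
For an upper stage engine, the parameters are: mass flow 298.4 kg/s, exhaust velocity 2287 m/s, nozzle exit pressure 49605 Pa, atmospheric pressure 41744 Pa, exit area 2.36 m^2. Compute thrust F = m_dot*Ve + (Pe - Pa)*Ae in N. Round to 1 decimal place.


Step 1: Momentum thrust = m_dot * Ve = 298.4 * 2287 = 682440.8 N
Step 2: Pressure thrust = (Pe - Pa) * Ae = (49605 - 41744) * 2.36 = 18551.96 N
Step 3: Total thrust F = 682440.8 + 18551.96 = 700992.8 N

700992.8


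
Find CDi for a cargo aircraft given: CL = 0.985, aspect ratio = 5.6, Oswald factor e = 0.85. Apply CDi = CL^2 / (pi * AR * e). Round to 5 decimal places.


Step 1: CL^2 = 0.985^2 = 0.970225
Step 2: pi * AR * e = 3.14159 * 5.6 * 0.85 = 14.953981
Step 3: CDi = 0.970225 / 14.953981 = 0.06488

0.06488


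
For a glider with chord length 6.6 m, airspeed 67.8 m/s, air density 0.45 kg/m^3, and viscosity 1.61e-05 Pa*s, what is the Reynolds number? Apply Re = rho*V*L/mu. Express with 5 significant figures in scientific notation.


Step 1: Numerator = rho * V * L = 0.45 * 67.8 * 6.6 = 201.366
Step 2: Re = 201.366 / 1.61e-05
Step 3: Re = 1.2507e+07

1.2507e+07


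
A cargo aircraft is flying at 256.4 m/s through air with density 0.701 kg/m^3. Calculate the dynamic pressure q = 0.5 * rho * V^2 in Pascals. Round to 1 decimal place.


Step 1: V^2 = 256.4^2 = 65740.96
Step 2: q = 0.5 * 0.701 * 65740.96
Step 3: q = 23042.2 Pa

23042.2


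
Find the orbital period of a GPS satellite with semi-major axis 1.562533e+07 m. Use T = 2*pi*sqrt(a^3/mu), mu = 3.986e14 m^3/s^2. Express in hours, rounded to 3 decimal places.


Step 1: a^3 / mu = 3.814939e+21 / 3.986e14 = 9.570845e+06
Step 2: sqrt(9.570845e+06) = 3093.6783 s
Step 3: T = 2*pi * 3093.6783 = 19438.15 s
Step 4: T in hours = 19438.15 / 3600 = 5.399 hours

5.399


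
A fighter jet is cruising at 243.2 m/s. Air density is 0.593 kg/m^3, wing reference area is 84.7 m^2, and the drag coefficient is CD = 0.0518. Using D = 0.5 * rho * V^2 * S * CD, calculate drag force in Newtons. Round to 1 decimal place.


Step 1: Dynamic pressure q = 0.5 * 0.593 * 243.2^2 = 17536.8602 Pa
Step 2: Drag D = q * S * CD = 17536.8602 * 84.7 * 0.0518
Step 3: D = 76942.3 N

76942.3


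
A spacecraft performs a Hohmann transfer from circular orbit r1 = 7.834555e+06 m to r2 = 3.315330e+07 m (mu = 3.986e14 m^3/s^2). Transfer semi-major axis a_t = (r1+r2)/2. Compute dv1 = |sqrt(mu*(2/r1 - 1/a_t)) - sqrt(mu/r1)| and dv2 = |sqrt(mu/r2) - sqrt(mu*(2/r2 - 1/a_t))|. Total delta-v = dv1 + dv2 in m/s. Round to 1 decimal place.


Step 1: Transfer semi-major axis a_t = (7.834555e+06 + 3.315330e+07) / 2 = 2.049393e+07 m
Step 2: v1 (circular at r1) = sqrt(mu/r1) = 7132.82 m/s
Step 3: v_t1 = sqrt(mu*(2/r1 - 1/a_t)) = 9072.19 m/s
Step 4: dv1 = |9072.19 - 7132.82| = 1939.37 m/s
Step 5: v2 (circular at r2) = 3467.41 m/s, v_t2 = 2143.88 m/s
Step 6: dv2 = |3467.41 - 2143.88| = 1323.53 m/s
Step 7: Total delta-v = 1939.37 + 1323.53 = 3262.9 m/s

3262.9


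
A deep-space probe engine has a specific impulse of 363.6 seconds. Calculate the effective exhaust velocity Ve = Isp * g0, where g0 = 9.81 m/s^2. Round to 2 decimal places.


Step 1: Ve = Isp * g0 = 363.6 * 9.81
Step 2: Ve = 3566.92 m/s

3566.92


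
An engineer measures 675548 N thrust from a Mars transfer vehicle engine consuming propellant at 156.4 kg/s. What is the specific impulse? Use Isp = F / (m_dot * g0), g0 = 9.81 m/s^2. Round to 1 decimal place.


Step 1: m_dot * g0 = 156.4 * 9.81 = 1534.28
Step 2: Isp = 675548 / 1534.28 = 440.3 s

440.3


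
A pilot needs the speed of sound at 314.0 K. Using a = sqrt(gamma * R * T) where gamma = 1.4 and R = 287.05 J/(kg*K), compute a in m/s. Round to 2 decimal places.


Step 1: gamma * R * T = 1.4 * 287.05 * 314.0 = 126187.18
Step 2: a = sqrt(126187.18) = 355.23 m/s

355.23


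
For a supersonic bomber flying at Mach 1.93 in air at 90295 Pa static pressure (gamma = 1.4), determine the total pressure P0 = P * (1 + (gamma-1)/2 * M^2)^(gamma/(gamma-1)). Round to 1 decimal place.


Step 1: (gamma-1)/2 * M^2 = 0.2 * 3.7249 = 0.74498
Step 2: 1 + 0.74498 = 1.74498
Step 3: Exponent gamma/(gamma-1) = 3.5
Step 4: P0 = 90295 * 1.74498^3.5 = 633768.0 Pa

633768.0


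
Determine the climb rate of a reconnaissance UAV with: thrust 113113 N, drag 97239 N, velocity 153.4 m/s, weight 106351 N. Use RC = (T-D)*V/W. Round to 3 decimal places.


Step 1: Excess thrust = T - D = 113113 - 97239 = 15874 N
Step 2: Excess power = 15874 * 153.4 = 2435071.6 W
Step 3: RC = 2435071.6 / 106351 = 22.897 m/s

22.897


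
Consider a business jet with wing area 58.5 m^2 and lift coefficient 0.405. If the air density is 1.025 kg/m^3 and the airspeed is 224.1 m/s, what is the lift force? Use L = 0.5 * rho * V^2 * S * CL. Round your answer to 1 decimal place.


Step 1: Calculate dynamic pressure q = 0.5 * 1.025 * 224.1^2 = 0.5 * 1.025 * 50220.81 = 25738.1651 Pa
Step 2: Multiply by wing area and lift coefficient: L = 25738.1651 * 58.5 * 0.405
Step 3: L = 1505682.6598 * 0.405 = 609801.5 N

609801.5


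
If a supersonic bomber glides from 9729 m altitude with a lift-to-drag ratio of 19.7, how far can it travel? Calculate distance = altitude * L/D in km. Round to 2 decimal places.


Step 1: Glide distance = altitude * L/D = 9729 * 19.7 = 191661.3 m
Step 2: Convert to km: 191661.3 / 1000 = 191.66 km

191.66


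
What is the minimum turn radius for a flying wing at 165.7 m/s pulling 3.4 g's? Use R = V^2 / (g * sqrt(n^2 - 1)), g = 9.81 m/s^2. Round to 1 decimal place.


Step 1: V^2 = 165.7^2 = 27456.49
Step 2: n^2 - 1 = 3.4^2 - 1 = 10.56
Step 3: sqrt(10.56) = 3.249615
Step 4: R = 27456.49 / (9.81 * 3.249615) = 861.3 m

861.3


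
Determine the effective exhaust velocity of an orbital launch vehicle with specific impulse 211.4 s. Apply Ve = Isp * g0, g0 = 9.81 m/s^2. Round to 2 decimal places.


Step 1: Ve = Isp * g0 = 211.4 * 9.81
Step 2: Ve = 2073.83 m/s

2073.83


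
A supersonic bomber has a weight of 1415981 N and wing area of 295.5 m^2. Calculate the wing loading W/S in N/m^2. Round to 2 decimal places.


Step 1: Wing loading = W / S = 1415981 / 295.5
Step 2: Wing loading = 4791.81 N/m^2

4791.81


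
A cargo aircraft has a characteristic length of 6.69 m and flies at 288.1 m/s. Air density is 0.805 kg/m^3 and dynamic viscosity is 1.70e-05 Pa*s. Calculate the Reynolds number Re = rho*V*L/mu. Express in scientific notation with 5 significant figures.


Step 1: Numerator = rho * V * L = 0.805 * 288.1 * 6.69 = 1551.548145
Step 2: Re = 1551.548145 / 1.70e-05
Step 3: Re = 9.1268e+07

9.1268e+07


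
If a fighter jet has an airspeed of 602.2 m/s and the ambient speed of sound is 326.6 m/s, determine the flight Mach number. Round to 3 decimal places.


Step 1: M = V / a = 602.2 / 326.6
Step 2: M = 1.844

1.844


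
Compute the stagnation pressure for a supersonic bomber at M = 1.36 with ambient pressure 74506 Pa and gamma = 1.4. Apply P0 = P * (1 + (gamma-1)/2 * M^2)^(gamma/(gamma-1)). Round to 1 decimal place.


Step 1: (gamma-1)/2 * M^2 = 0.2 * 1.8496 = 0.36992
Step 2: 1 + 0.36992 = 1.36992
Step 3: Exponent gamma/(gamma-1) = 3.5
Step 4: P0 = 74506 * 1.36992^3.5 = 224194.2 Pa

224194.2


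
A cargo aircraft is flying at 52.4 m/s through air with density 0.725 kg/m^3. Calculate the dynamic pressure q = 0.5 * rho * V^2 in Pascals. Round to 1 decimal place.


Step 1: V^2 = 52.4^2 = 2745.76
Step 2: q = 0.5 * 0.725 * 2745.76
Step 3: q = 995.3 Pa

995.3


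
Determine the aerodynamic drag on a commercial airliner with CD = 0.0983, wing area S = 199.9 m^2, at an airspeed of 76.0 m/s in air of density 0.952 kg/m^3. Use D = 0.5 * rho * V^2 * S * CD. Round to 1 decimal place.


Step 1: Dynamic pressure q = 0.5 * 0.952 * 76.0^2 = 2749.376 Pa
Step 2: Drag D = q * S * CD = 2749.376 * 199.9 * 0.0983
Step 3: D = 54025.7 N

54025.7


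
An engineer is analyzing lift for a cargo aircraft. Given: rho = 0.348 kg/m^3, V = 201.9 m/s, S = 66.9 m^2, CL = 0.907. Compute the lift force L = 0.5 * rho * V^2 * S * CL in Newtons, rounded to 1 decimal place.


Step 1: Calculate dynamic pressure q = 0.5 * 0.348 * 201.9^2 = 0.5 * 0.348 * 40763.61 = 7092.8681 Pa
Step 2: Multiply by wing area and lift coefficient: L = 7092.8681 * 66.9 * 0.907
Step 3: L = 474512.8786 * 0.907 = 430383.2 N

430383.2


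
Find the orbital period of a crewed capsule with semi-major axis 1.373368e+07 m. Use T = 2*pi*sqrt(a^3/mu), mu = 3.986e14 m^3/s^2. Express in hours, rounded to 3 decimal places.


Step 1: a^3 / mu = 2.590364e+21 / 3.986e14 = 6.498655e+06
Step 2: sqrt(6.498655e+06) = 2549.246 s
Step 3: T = 2*pi * 2549.246 = 16017.38 s
Step 4: T in hours = 16017.38 / 3600 = 4.449 hours

4.449


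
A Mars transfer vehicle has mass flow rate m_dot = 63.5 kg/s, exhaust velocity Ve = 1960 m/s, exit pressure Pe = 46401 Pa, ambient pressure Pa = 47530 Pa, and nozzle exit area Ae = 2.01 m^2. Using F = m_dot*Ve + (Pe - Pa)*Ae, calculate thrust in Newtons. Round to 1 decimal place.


Step 1: Momentum thrust = m_dot * Ve = 63.5 * 1960 = 124460.0 N
Step 2: Pressure thrust = (Pe - Pa) * Ae = (46401 - 47530) * 2.01 = -2269.29 N
Step 3: Total thrust F = 124460.0 + -2269.29 = 122190.7 N

122190.7


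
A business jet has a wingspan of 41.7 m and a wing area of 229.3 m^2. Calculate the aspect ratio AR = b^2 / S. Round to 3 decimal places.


Step 1: b^2 = 41.7^2 = 1738.89
Step 2: AR = 1738.89 / 229.3 = 7.583

7.583


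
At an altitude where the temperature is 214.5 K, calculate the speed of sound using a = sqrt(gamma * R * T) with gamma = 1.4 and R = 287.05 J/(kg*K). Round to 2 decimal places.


Step 1: gamma * R * T = 1.4 * 287.05 * 214.5 = 86201.115
Step 2: a = sqrt(86201.115) = 293.60 m/s

293.60


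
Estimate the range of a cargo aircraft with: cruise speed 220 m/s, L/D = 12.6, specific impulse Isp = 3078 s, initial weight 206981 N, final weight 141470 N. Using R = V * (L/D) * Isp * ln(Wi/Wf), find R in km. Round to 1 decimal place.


Step 1: Coefficient = V * (L/D) * Isp = 220 * 12.6 * 3078 = 8532216.0 m
Step 2: Wi/Wf = 206981 / 141470 = 1.463073
Step 3: ln(1.463073) = 0.380539
Step 4: R = 8532216.0 * 0.380539 = 3246843.7 m = 3246.8 km

3246.8


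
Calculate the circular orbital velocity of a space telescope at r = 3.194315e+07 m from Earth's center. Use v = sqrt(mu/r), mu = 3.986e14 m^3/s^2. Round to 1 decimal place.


Step 1: mu / r = 3.986e14 / 3.194315e+07 = 12478418.6907
Step 2: v = sqrt(12478418.6907) = 3532.5 m/s

3532.5


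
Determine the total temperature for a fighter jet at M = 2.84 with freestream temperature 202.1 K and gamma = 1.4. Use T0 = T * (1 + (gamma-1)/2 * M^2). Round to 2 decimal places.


Step 1: (gamma-1)/2 = 0.2
Step 2: M^2 = 8.0656
Step 3: 1 + 0.2 * 8.0656 = 2.61312
Step 4: T0 = 202.1 * 2.61312 = 528.11 K

528.11


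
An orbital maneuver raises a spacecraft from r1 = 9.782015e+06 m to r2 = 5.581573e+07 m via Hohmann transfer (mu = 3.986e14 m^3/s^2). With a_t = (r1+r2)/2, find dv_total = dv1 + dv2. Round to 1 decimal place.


Step 1: Transfer semi-major axis a_t = (9.782015e+06 + 5.581573e+07) / 2 = 3.279887e+07 m
Step 2: v1 (circular at r1) = sqrt(mu/r1) = 6383.44 m/s
Step 3: v_t1 = sqrt(mu*(2/r1 - 1/a_t)) = 8327.28 m/s
Step 4: dv1 = |8327.28 - 6383.44| = 1943.85 m/s
Step 5: v2 (circular at r2) = 2672.33 m/s, v_t2 = 1459.4 m/s
Step 6: dv2 = |2672.33 - 1459.4| = 1212.93 m/s
Step 7: Total delta-v = 1943.85 + 1212.93 = 3156.8 m/s

3156.8
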